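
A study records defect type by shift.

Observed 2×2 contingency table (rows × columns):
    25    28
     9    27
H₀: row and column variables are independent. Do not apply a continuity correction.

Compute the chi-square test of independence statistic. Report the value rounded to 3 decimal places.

test statistic = 4.463

Row totals [53, 36], col totals [34, 55], n=89
χ² = (25−20.25)²/20.25 + (28−32.75)²/32.75 + (9−13.75)²/13.75 + (27−22.25)²/22.25 = 4.4632
df = 1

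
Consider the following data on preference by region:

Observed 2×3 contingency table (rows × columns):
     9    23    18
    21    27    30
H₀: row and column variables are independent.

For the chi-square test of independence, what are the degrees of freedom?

degrees of freedom = 2

df = (r−1)(c−1) = (2−1)·(3−1) = 2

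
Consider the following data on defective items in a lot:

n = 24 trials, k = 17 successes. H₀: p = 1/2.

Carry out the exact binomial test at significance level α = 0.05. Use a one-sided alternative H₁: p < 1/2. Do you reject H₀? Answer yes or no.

reject H₀: no

Exact binomial: n=24, k=17, p₀=1/2=0.5000
P(X≤17) from Σ C(n,i)·p₀^i·(1−p₀)^(n−i)
p-value (one-sided, H₁ less) = 0.98867
At α=0.05: p ≥ α → fail to reject H₀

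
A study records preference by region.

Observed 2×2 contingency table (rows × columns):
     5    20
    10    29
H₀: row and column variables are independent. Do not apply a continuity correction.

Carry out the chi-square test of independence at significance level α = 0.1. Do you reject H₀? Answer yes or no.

reject H₀: no

Row totals [25, 39], col totals [15, 49], n=64
χ² = (5−5.86)²/5.86 + (20−19.14)²/19.14 + (10−9.14)²/9.14 + (29−29.86)²/29.86 = 0.2702
df = 1
p-value (upper-tail) = 0.60323
At α=0.1: p ≥ α → fail to reject H₀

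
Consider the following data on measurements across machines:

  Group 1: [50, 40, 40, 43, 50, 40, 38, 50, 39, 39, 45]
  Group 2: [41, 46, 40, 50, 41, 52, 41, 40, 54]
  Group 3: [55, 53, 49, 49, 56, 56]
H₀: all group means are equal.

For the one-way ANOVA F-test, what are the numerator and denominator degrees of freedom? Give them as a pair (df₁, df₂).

k = 3 groups, N = 26 total
df = (k−1, N−k) = (3−1, 26−3) = (2, 23)

degrees of freedom = [2, 23]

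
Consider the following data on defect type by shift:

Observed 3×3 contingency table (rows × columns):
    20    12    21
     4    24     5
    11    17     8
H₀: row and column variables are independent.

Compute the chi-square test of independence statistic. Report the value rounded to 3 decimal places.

test statistic = 21.579

Row totals [53, 33, 36], col totals [35, 53, 34], n=122
χ² = (20−15.20)²/15.20 + (12−23.02)²/23.02 + (21−14.77)²/14.77 + (4−9.47)²/9.47 + (24−14.34)²/14.34 + (5−9.20)²/9.20 + (11−10.33)²/10.33 + (17−15.64)²/15.64 + (8−10.03)²/10.03 = 21.5791
df = 4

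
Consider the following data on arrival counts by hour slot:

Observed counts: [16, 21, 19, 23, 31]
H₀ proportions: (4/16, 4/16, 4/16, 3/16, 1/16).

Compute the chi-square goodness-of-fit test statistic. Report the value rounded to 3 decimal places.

n = 110; E_i = n·p_i = [27.50, 27.50, 27.50, 20.62, 6.88]
χ² = (16−27.50)²/27.50 + (21−27.50)²/27.50 + (19−27.50)²/27.50 + (23−20.62)²/20.62 + (31−6.88)²/6.88 = 93.9030
df = 4

test statistic = 93.903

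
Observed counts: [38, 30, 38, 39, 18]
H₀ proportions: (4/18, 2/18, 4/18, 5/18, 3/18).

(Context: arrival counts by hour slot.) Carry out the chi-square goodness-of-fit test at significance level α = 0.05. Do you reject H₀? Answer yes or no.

reject H₀: yes

n = 163; E_i = n·p_i = [36.22, 18.11, 36.22, 45.28, 27.17]
χ² = (38−36.22)²/36.22 + (30−18.11)²/18.11 + (38−36.22)²/36.22 + (39−45.28)²/45.28 + (18−27.17)²/27.17 = 11.9423
df = 4
p-value (upper-tail) = 0.01779
At α=0.05: p < α → reject H₀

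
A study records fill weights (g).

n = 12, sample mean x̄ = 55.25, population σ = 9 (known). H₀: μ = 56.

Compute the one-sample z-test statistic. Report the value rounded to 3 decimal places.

SE = σ/√n = 9/√12 = 2.5981
z = (x̄−μ₀)/SE = (55.25−56)/2.5981 = -0.2887

test statistic = -0.289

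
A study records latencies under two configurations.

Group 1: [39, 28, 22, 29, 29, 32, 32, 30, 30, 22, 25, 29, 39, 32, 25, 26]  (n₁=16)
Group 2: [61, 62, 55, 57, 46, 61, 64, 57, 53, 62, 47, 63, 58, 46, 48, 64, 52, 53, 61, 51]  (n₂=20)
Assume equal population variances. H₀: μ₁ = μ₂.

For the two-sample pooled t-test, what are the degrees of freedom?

df = n₁ + n₂ − 2 = 16 + 20 − 2 = 34

degrees of freedom = 34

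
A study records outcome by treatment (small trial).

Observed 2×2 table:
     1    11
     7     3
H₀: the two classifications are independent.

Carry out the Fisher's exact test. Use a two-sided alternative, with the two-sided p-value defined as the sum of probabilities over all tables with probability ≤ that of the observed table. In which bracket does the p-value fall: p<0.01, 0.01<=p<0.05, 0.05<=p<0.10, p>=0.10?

p-value bracket: p<0.01

Margins: r₁=12, r₂=10, c₁=8, c₂=14, n=22
p_obs = C(12,1)·C(10,7)/C(22,8); sum pmf over tables with pmf ≤ p_obs
p-value (two-sided) = 0.00619
→ bracket: p<0.01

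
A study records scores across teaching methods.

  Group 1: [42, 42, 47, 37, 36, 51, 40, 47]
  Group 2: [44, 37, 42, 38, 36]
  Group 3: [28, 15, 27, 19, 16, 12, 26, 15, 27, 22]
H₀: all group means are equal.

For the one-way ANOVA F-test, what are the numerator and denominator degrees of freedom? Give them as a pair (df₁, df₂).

k = 3 groups, N = 23 total
df = (k−1, N−k) = (3−1, 23−3) = (2, 20)

degrees of freedom = [2, 20]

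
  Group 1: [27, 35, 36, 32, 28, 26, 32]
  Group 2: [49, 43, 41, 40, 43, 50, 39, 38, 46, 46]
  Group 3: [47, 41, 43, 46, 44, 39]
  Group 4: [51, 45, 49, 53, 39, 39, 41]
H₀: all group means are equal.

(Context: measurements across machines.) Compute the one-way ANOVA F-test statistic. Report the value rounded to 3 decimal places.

test statistic = 16.486

Group means [30.86, 43.50, 43.33, 45.29], grand mean 40.933
SSB = Σnᵢ(x̄ᵢ−x̄)² = 943.748; SSW = ΣΣ(x−x̄ᵢ)² = 496.119
MSB = 943.748/3 = 314.5825; MSW = 496.119/26 = 19.0815
F = MSB/MSW = 16.4863
df = (3, 26)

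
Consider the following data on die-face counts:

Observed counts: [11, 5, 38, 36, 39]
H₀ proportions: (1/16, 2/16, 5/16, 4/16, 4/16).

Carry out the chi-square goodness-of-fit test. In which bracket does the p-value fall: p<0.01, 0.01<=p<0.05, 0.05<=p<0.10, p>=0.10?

p-value bracket: 0.01<=p<0.05

n = 129; E_i = n·p_i = [8.06, 16.12, 40.31, 32.25, 32.25]
χ² = (11−8.06)²/8.06 + (5−16.12)²/16.12 + (38−40.31)²/40.31 + (36−32.25)²/32.25 + (39−32.25)²/32.25 = 10.7271
df = 4
p-value (upper-tail) = 0.02981
→ bracket: 0.01<=p<0.05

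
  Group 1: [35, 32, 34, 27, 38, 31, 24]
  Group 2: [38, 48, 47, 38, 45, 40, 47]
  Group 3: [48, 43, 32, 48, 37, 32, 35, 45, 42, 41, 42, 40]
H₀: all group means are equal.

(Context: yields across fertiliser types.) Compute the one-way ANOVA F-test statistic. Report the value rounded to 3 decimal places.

test statistic = 10.521

Group means [31.57, 43.29, 40.42], grand mean 38.808
SSB = Σnᵢ(x̄ᵢ−x̄)² = 537.979; SSW = ΣΣ(x−x̄ᵢ)² = 588.060
MSB = 537.979/2 = 268.9895; MSW = 588.060/23 = 25.5678
F = MSB/MSW = 10.5206
df = (2, 23)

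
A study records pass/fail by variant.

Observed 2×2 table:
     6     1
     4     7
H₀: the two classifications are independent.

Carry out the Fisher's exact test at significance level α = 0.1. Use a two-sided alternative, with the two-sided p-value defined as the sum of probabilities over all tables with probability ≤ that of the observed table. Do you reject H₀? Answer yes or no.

Margins: r₁=7, r₂=11, c₁=10, c₂=8, n=18
p_obs = C(7,6)·C(11,4)/C(18,10); sum pmf over tables with pmf ≤ p_obs
p-value (two-sided) = 0.06561
At α=0.1: p < α → reject H₀

reject H₀: yes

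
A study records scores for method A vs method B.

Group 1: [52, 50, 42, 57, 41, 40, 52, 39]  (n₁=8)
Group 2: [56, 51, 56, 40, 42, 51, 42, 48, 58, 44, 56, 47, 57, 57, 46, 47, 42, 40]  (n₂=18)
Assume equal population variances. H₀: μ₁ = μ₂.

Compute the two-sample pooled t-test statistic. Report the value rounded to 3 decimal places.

x̄₁=46.625, s₁=6.886, n₁=8
x̄₂=48.889, s₂=6.489, n₂=18
s_p² = [7·6.886² + 17·6.489²]/24 = 43.6522
SE = √(s_p²·(1/8+1/18)) = 2.8074
t = (46.625−48.889)/2.8074 = -0.8064
df = 24

test statistic = -0.806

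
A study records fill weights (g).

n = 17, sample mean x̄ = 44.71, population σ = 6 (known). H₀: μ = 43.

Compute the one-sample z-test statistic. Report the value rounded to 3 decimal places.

SE = σ/√n = 6/√17 = 1.4552
z = (x̄−μ₀)/SE = (44.71−43)/1.4552 = 1.1751

test statistic = 1.175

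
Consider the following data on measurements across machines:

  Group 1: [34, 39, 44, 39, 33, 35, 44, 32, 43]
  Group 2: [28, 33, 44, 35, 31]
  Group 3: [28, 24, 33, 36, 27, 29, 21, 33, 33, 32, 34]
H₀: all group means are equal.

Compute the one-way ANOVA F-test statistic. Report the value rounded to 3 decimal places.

Group means [38.11, 34.20, 30.00], grand mean 33.760
SSB = Σnᵢ(x̄ᵢ−x̄)² = 326.871; SSW = ΣΣ(x−x̄ᵢ)² = 545.689
MSB = 326.871/2 = 163.4356; MSW = 545.689/22 = 24.8040
F = MSB/MSW = 6.5891
df = (2, 22)

test statistic = 6.589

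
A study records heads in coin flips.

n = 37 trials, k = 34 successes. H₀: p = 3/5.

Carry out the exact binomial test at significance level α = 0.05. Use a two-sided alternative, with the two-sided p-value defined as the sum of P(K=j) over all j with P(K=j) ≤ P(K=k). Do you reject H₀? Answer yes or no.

reject H₀: yes

Exact binomial: n=37, k=34, p₀=3/5=0.6000
P(X=j) = C(n,j)·p₀^j·(1−p₀)^(n−j); p = Σ P(X=j) over j with P(X=j) ≤ P(X=34)
p-value (two-sided) = 0.00003
At α=0.05: p < α → reject H₀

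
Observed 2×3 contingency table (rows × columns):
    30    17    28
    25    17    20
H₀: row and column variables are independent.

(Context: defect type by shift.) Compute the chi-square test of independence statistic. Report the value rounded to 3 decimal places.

test statistic = 0.559

Row totals [75, 62], col totals [55, 34, 48], n=137
χ² = (30−30.11)²/30.11 + (17−18.61)²/18.61 + (28−26.28)²/26.28 + (25−24.89)²/24.89 + (17−15.39)²/15.39 + (20−21.72)²/21.72 = 0.5593
df = 2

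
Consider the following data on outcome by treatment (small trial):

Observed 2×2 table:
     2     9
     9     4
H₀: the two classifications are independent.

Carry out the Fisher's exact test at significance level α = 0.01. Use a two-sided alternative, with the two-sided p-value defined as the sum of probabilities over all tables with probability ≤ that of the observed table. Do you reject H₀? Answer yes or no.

Margins: r₁=11, r₂=13, c₁=11, c₂=13, n=24
p_obs = C(11,2)·C(13,9)/C(24,11); sum pmf over tables with pmf ≤ p_obs
p-value (two-sided) = 0.01882
At α=0.01: p ≥ α → fail to reject H₀

reject H₀: no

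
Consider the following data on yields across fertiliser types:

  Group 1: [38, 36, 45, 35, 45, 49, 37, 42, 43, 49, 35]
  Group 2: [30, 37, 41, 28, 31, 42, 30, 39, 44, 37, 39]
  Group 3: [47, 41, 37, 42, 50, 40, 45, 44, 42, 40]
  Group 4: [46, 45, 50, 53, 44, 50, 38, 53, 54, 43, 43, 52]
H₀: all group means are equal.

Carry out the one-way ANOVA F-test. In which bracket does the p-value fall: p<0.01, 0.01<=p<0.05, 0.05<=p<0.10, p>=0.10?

Group means [41.27, 36.18, 42.80, 47.58], grand mean 42.068
SSB = Σnᵢ(x̄ᵢ−x̄)² = 758.461; SSW = ΣΣ(x−x̄ᵢ)² = 1008.335
MSB = 758.461/3 = 252.8202; MSW = 1008.335/40 = 25.2084
F = MSB/MSW = 10.0292
df = (3, 40)
p-value (upper-tail) = 0.00005
→ bracket: p<0.01

p-value bracket: p<0.01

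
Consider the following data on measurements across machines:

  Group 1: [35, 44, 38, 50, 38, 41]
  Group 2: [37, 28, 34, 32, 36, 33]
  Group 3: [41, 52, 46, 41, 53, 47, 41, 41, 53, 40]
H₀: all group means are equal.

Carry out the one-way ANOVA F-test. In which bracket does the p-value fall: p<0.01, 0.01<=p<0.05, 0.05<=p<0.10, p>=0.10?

p-value bracket: p<0.01

Group means [41.00, 33.33, 45.50], grand mean 40.955
SSB = Σnᵢ(x̄ᵢ−x̄)² = 555.121; SSW = ΣΣ(x−x̄ᵢ)² = 463.833
MSB = 555.121/2 = 277.5606; MSW = 463.833/19 = 24.4123
F = MSB/MSW = 11.3697
df = (2, 19)
p-value (upper-tail) = 0.00057
→ bracket: p<0.01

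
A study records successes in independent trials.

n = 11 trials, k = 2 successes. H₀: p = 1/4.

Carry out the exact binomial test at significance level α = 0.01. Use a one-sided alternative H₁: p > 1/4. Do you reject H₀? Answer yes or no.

Exact binomial: n=11, k=2, p₀=1/4=0.2500
P(X≥2) from Σ C(n,i)·p₀^i·(1−p₀)^(n−i)
p-value (one-sided, H₁ greater) = 0.80290
At α=0.01: p ≥ α → fail to reject H₀

reject H₀: no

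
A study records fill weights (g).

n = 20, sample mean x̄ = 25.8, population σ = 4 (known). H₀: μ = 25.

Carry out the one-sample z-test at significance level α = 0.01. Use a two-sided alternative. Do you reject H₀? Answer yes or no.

SE = σ/√n = 4/√20 = 0.8944
z = (x̄−μ₀)/SE = (25.8−25)/0.8944 = 0.8944
p-value (two-sided) = 0.37109
At α=0.01: p ≥ α → fail to reject H₀

reject H₀: no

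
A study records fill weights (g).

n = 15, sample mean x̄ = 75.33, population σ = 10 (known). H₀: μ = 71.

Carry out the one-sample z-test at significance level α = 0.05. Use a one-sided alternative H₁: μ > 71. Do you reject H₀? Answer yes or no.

reject H₀: yes

SE = σ/√n = 10/√15 = 2.5820
z = (x̄−μ₀)/SE = (75.33−71)/2.5820 = 1.6770
p-value (one-sided, H₁ greater) = 0.04677
At α=0.05: p < α → reject H₀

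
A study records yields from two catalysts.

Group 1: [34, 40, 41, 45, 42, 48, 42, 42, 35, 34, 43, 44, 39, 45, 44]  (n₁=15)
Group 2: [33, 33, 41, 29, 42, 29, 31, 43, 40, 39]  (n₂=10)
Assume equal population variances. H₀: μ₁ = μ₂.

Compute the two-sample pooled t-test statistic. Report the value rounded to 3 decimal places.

x̄₁=41.200, s₁=4.178, n₁=15
x̄₂=36.000, s₂=5.538, n₂=10
s_p² = [14·4.178² + 9·5.538²]/23 = 22.6261
SE = √(s_p²·(1/15+1/10)) = 1.9419
t = (41.200−36.000)/1.9419 = 2.6778
df = 23

test statistic = 2.678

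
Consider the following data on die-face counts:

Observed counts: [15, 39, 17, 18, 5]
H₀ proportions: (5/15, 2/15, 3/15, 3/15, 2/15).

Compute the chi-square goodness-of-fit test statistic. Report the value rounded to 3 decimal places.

test statistic = 69.138

n = 94; E_i = n·p_i = [31.33, 12.53, 18.80, 18.80, 12.53]
χ² = (15−31.33)²/31.33 + (39−12.53)²/12.53 + (17−18.80)²/18.80 + (18−18.80)²/18.80 + (5−12.53)²/12.53 = 69.1383
df = 4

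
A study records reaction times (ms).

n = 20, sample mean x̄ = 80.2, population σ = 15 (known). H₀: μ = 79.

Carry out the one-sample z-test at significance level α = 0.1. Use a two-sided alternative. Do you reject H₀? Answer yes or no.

SE = σ/√n = 15/√20 = 3.3541
z = (x̄−μ₀)/SE = (80.2−79)/3.3541 = 0.3578
p-value (two-sided) = 0.72051
At α=0.1: p ≥ α → fail to reject H₀

reject H₀: no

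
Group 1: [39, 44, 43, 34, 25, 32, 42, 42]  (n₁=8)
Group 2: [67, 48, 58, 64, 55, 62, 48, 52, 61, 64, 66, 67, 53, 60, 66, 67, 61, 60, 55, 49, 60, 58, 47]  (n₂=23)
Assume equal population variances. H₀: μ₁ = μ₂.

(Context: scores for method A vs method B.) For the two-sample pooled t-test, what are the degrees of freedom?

degrees of freedom = 29

df = n₁ + n₂ − 2 = 8 + 23 − 2 = 29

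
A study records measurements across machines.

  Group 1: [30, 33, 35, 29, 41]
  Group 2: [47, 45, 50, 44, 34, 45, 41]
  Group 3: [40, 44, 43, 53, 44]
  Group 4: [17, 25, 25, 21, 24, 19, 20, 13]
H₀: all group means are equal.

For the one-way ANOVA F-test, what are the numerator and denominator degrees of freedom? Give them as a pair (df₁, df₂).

k = 4 groups, N = 25 total
df = (k−1, N−k) = (4−1, 25−4) = (3, 21)

degrees of freedom = [3, 21]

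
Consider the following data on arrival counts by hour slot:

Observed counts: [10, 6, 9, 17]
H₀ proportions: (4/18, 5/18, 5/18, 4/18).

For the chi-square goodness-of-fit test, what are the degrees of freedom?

df = k − 1 = 4 − 1 = 3

degrees of freedom = 3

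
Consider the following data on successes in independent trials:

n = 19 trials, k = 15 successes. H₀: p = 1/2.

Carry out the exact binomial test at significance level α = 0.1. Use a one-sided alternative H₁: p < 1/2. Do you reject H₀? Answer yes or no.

Exact binomial: n=19, k=15, p₀=1/2=0.5000
P(X≤15) from Σ C(n,i)·p₀^i·(1−p₀)^(n−i)
p-value (one-sided, H₁ less) = 0.99779
At α=0.1: p ≥ α → fail to reject H₀

reject H₀: no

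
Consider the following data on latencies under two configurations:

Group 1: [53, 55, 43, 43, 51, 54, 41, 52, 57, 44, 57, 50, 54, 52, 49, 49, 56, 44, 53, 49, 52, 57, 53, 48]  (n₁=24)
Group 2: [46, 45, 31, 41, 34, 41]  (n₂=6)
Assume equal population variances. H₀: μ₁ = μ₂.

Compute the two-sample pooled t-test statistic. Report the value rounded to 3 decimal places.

x̄₁=50.667, s₁=4.788, n₁=24
x̄₂=39.667, s₂=5.989, n₂=6
s_p² = [23·4.788² + 5·5.989²]/28 = 25.2381
SE = √(s_p²·(1/24+1/6)) = 2.2930
t = (50.667−39.667)/2.2930 = 4.7972
df = 28

test statistic = 4.797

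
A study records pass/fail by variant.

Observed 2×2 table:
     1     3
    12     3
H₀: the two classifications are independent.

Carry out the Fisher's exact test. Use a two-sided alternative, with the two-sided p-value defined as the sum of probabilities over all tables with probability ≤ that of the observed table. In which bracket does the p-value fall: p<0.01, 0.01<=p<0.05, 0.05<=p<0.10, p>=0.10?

Margins: r₁=4, r₂=15, c₁=13, c₂=6, n=19
p_obs = C(4,1)·C(15,12)/C(19,13); sum pmf over tables with pmf ≤ p_obs
p-value (two-sided) = 0.07095
→ bracket: 0.05<=p<0.10

p-value bracket: 0.05<=p<0.10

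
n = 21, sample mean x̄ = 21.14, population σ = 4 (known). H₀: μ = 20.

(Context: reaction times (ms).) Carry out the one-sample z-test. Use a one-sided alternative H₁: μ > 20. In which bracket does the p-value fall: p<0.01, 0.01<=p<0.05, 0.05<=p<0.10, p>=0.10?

p-value bracket: 0.05<=p<0.10

SE = σ/√n = 4/√21 = 0.8729
z = (x̄−μ₀)/SE = (21.14−20)/0.8729 = 1.3060
p-value (one-sided, H₁ greater) = 0.09577
→ bracket: 0.05<=p<0.10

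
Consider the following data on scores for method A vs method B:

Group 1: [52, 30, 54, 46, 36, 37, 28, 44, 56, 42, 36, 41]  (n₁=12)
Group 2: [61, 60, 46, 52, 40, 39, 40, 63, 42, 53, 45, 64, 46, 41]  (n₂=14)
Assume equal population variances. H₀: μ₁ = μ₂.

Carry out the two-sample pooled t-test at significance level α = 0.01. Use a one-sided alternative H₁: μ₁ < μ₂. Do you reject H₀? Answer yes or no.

reject H₀: no

x̄₁=41.833, s₁=9.034, n₁=12
x̄₂=49.429, s₂=9.271, n₂=14
s_p² = [11·9.034² + 13·9.271²]/24 = 83.9623
SE = √(s_p²·(1/12+1/14)) = 3.6047
t = (41.833−49.429)/3.6047 = -2.1070
df = 24
p-value (one-sided, H₁ less) = 0.02288
At α=0.01: p ≥ α → fail to reject H₀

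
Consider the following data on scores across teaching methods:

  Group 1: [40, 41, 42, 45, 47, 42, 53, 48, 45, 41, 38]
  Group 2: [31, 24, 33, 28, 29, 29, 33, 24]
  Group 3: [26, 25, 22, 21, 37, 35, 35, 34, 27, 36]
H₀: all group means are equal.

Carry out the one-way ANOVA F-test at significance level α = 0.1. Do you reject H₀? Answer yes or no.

reject H₀: yes

Group means [43.82, 28.88, 29.80], grand mean 34.862
SSB = Σnᵢ(x̄ᵢ−x̄)² = 1425.337; SSW = ΣΣ(x−x̄ᵢ)² = 618.111
MSB = 1425.337/2 = 712.6685; MSW = 618.111/26 = 23.7735
F = MSB/MSW = 29.9774
df = (2, 26)
p-value (upper-tail) = 0.00000
At α=0.1: p < α → reject H₀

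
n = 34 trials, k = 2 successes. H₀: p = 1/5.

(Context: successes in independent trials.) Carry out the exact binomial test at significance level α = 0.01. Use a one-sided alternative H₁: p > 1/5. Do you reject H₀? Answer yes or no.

reject H₀: no

Exact binomial: n=34, k=2, p₀=1/5=0.2000
P(X≥2) from Σ C(n,i)·p₀^i·(1−p₀)^(n−i)
p-value (one-sided, H₁ greater) = 0.99518
At α=0.01: p ≥ α → fail to reject H₀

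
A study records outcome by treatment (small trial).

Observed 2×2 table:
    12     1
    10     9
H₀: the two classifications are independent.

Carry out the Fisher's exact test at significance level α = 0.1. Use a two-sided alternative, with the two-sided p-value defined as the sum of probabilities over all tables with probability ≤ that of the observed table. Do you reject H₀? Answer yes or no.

reject H₀: yes

Margins: r₁=13, r₂=19, c₁=22, c₂=10, n=32
p_obs = C(13,12)·C(19,10)/C(32,22); sum pmf over tables with pmf ≤ p_obs
p-value (two-sided) = 0.02367
At α=0.1: p < α → reject H₀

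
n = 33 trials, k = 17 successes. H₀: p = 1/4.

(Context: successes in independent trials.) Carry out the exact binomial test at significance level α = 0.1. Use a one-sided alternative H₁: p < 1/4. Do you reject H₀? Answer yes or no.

reject H₀: no

Exact binomial: n=33, k=17, p₀=1/4=0.2500
P(X≤17) from Σ C(n,i)·p₀^i·(1−p₀)^(n−i)
p-value (one-sided, H₁ less) = 0.99973
At α=0.1: p ≥ α → fail to reject H₀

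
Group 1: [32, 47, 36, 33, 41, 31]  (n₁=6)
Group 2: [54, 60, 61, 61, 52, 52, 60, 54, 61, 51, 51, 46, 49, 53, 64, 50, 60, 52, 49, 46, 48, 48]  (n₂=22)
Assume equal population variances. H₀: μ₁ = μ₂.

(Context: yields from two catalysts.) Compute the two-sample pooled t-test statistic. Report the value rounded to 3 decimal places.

x̄₁=36.667, s₁=6.218, n₁=6
x̄₂=53.727, s₂=5.565, n₂=22
s_p² = [5·6.218² + 21·5.565²]/26 = 32.4499
SE = √(s_p²·(1/6+1/22)) = 2.6236
t = (36.667−53.727)/2.6236 = -6.5027
df = 26

test statistic = -6.503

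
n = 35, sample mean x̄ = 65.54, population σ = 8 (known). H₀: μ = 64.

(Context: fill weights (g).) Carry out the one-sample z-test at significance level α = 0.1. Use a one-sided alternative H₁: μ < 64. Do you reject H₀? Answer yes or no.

reject H₀: no

SE = σ/√n = 8/√35 = 1.3522
z = (x̄−μ₀)/SE = (65.54−64)/1.3522 = 1.1388
p-value (one-sided, H₁ less) = 0.87262
At α=0.1: p ≥ α → fail to reject H₀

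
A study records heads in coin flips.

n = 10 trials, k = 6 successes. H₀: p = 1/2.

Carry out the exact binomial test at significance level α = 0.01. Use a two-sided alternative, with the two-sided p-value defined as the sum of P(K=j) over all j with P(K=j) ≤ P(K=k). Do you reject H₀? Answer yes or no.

reject H₀: no

Exact binomial: n=10, k=6, p₀=1/2=0.5000
P(X=j) = C(n,j)·p₀^j·(1−p₀)^(n−j); p = Σ P(X=j) over j with P(X=j) ≤ P(X=6)
p-value (two-sided) = 0.75391
At α=0.01: p ≥ α → fail to reject H₀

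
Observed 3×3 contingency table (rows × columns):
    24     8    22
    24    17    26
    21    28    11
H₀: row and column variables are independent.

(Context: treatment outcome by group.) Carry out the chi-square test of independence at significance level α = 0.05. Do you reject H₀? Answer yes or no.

Row totals [54, 67, 60], col totals [69, 53, 59], n=181
χ² = (24−20.59)²/20.59 + (8−15.81)²/15.81 + (22−17.60)²/17.60 + (24−25.54)²/25.54 + (17−19.62)²/19.62 + (26−21.84)²/21.84 + (21−22.87)²/22.87 + (28−17.57)²/17.57 + (11−19.56)²/19.56 = 16.8509
df = 4
p-value (upper-tail) = 0.00207
At α=0.05: p < α → reject H₀

reject H₀: yes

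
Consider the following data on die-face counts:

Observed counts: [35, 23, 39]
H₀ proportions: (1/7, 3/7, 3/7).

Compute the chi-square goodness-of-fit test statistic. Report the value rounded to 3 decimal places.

test statistic = 40.715

n = 97; E_i = n·p_i = [13.86, 41.57, 41.57]
χ² = (35−13.86)²/13.86 + (23−41.57)²/41.57 + (39−41.57)²/41.57 = 40.7148
df = 2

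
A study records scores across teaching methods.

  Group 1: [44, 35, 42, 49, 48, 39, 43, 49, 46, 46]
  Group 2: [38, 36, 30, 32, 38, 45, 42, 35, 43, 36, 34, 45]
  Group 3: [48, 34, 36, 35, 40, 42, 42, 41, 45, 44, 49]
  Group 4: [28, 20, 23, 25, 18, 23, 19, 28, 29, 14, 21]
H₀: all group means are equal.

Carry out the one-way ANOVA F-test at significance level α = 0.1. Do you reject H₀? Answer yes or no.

reject H₀: yes

Group means [44.10, 37.83, 41.45, 22.55], grand mean 36.341
SSB = Σnᵢ(x̄ᵢ−x̄)² = 3009.865; SSW = ΣΣ(x−x̄ᵢ)² = 928.021
MSB = 3009.865/3 = 1003.2884; MSW = 928.021/40 = 23.2005
F = MSB/MSW = 43.2442
df = (3, 40)
p-value (upper-tail) = 0.00000
At α=0.1: p < α → reject H₀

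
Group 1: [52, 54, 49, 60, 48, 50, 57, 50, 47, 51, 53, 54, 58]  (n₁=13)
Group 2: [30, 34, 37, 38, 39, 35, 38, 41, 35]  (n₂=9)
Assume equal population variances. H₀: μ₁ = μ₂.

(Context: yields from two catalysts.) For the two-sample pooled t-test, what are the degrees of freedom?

df = n₁ + n₂ − 2 = 13 + 9 − 2 = 20

degrees of freedom = 20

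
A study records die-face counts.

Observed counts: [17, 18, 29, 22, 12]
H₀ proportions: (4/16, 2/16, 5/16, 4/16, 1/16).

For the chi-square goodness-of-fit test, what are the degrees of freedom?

degrees of freedom = 4

df = k − 1 = 5 − 1 = 4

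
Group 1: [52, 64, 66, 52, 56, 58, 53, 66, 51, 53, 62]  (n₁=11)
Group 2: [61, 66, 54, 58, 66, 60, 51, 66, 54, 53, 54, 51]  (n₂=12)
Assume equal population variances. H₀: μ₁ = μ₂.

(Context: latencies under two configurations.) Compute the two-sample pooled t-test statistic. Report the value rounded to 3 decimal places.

test statistic = -0.117

x̄₁=57.545, s₁=5.939, n₁=11
x̄₂=57.833, s₂=5.844, n₂=12
s_p² = [10·5.939² + 11·5.844²]/21 = 34.6854
SE = √(s_p²·(1/11+1/12)) = 2.4584
t = (57.545−57.833)/2.4584 = -0.1171
df = 21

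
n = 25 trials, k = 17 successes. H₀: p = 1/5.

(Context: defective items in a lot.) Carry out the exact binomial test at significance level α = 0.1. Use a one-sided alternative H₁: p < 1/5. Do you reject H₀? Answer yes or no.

reject H₀: no

Exact binomial: n=25, k=17, p₀=1/5=0.2000
P(X≤17) from Σ C(n,i)·p₀^i·(1−p₀)^(n−i)
p-value (one-sided, H₁ less) = 1.00000
At α=0.1: p ≥ α → fail to reject H₀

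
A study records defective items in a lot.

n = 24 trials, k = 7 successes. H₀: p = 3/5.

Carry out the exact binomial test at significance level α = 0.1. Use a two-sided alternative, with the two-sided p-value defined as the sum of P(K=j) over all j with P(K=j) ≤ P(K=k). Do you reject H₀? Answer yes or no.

reject H₀: yes

Exact binomial: n=24, k=7, p₀=3/5=0.6000
P(X=j) = C(n,j)·p₀^j·(1−p₀)^(n−j); p = Σ P(X=j) over j with P(X=j) ≤ P(X=7)
p-value (two-sided) = 0.00287
At α=0.1: p < α → reject H₀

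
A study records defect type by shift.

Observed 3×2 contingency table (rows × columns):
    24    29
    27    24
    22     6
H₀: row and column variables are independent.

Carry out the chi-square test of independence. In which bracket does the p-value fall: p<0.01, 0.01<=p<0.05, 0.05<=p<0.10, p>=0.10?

Row totals [53, 51, 28], col totals [73, 59], n=132
χ² = (24−29.31)²/29.31 + (29−23.69)²/23.69 + (27−28.20)²/28.20 + (24−22.80)²/22.80 + (22−15.48)²/15.48 + (6−12.52)²/12.52 = 8.4007
df = 2
p-value (upper-tail) = 0.01499
→ bracket: 0.01<=p<0.05

p-value bracket: 0.01<=p<0.05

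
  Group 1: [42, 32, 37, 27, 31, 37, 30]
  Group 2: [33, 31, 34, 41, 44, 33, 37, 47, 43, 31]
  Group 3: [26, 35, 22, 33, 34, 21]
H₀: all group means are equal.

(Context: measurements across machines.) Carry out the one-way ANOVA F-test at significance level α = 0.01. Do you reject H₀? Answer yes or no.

reject H₀: no

Group means [33.71, 37.40, 28.50], grand mean 33.957
SSB = Σnᵢ(x̄ᵢ−x̄)² = 297.628; SSW = ΣΣ(x−x̄ᵢ)² = 669.329
MSB = 297.628/2 = 148.8140; MSW = 669.329/20 = 33.4664
F = MSB/MSW = 4.4467
df = (2, 20)
p-value (upper-tail) = 0.02525
At α=0.01: p ≥ α → fail to reject H₀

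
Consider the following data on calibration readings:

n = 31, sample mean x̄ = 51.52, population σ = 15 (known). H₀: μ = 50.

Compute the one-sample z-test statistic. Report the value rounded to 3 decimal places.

test statistic = 0.564

SE = σ/√n = 15/√31 = 2.6941
z = (x̄−μ₀)/SE = (51.52−50)/2.6941 = 0.5642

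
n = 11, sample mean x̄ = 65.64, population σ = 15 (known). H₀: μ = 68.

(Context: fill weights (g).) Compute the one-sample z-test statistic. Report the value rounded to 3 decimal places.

test statistic = -0.522

SE = σ/√n = 15/√11 = 4.5227
z = (x̄−μ₀)/SE = (65.64−68)/4.5227 = -0.5218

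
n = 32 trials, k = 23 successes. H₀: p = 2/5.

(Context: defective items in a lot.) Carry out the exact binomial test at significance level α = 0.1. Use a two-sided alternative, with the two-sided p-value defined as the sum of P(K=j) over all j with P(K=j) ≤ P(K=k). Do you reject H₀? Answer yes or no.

Exact binomial: n=32, k=23, p₀=2/5=0.4000
P(X=j) = C(n,j)·p₀^j·(1−p₀)^(n−j); p = Σ P(X=j) over j with P(X=j) ≤ P(X=23)
p-value (two-sided) = 0.00040
At α=0.1: p < α → reject H₀

reject H₀: yes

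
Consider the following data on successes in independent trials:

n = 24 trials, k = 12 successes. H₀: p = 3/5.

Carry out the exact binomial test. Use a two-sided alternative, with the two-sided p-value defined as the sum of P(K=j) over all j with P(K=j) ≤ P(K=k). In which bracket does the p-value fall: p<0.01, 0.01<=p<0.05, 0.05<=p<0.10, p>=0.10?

Exact binomial: n=24, k=12, p₀=3/5=0.6000
P(X=j) = C(n,j)·p₀^j·(1−p₀)^(n−j); p = Σ P(X=j) over j with P(X=j) ≤ P(X=12)
p-value (two-sided) = 0.40497
→ bracket: p>=0.10

p-value bracket: p>=0.10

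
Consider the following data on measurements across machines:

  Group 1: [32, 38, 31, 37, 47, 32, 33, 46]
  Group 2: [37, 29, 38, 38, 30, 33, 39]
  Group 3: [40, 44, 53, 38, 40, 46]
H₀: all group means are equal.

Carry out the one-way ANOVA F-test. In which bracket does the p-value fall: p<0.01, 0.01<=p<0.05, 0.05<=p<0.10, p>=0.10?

Group means [37.00, 34.86, 43.50], grand mean 38.143
SSB = Σnᵢ(x̄ᵢ−x̄)² = 258.214; SSW = ΣΣ(x−x̄ᵢ)² = 538.357
MSB = 258.214/2 = 129.1071; MSW = 538.357/18 = 29.9087
F = MSB/MSW = 4.3167
df = (2, 18)
p-value (upper-tail) = 0.02942
→ bracket: 0.01<=p<0.05

p-value bracket: 0.01<=p<0.05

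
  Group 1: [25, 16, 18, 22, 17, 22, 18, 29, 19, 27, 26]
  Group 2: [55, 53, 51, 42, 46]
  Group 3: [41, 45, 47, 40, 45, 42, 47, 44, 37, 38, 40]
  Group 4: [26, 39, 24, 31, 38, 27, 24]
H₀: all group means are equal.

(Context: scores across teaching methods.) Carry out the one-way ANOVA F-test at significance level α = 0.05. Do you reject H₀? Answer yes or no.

Group means [21.73, 49.40, 42.36, 29.86], grand mean 34.147
SSB = Σnᵢ(x̄ᵢ−x̄)² = 3731.480; SSW = ΣΣ(x−x̄ᵢ)² = 676.784
MSB = 3731.480/3 = 1243.8268; MSW = 676.784/30 = 22.5595
F = MSB/MSW = 55.1354
df = (3, 30)
p-value (upper-tail) = 0.00000
At α=0.05: p < α → reject H₀

reject H₀: yes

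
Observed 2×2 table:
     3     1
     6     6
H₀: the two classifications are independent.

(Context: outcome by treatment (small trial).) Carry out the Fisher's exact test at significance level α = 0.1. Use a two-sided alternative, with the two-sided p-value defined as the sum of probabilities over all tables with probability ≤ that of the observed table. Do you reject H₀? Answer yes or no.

reject H₀: no

Margins: r₁=4, r₂=12, c₁=9, c₂=7, n=16
p_obs = C(4,3)·C(12,6)/C(16,9); sum pmf over tables with pmf ≤ p_obs
p-value (two-sided) = 0.58462
At α=0.1: p ≥ α → fail to reject H₀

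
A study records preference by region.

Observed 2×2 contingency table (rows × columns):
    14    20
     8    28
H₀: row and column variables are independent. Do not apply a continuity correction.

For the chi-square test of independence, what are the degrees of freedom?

df = (r−1)(c−1) = (2−1)·(2−1) = 1

degrees of freedom = 1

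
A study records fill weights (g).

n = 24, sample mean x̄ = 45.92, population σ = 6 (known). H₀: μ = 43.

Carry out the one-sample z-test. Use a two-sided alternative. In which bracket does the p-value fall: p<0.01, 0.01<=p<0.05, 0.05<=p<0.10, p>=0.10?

SE = σ/√n = 6/√24 = 1.2247
z = (x̄−μ₀)/SE = (45.92−43)/1.2247 = 2.3842
p-value (two-sided) = 0.01712
→ bracket: 0.01<=p<0.05

p-value bracket: 0.01<=p<0.05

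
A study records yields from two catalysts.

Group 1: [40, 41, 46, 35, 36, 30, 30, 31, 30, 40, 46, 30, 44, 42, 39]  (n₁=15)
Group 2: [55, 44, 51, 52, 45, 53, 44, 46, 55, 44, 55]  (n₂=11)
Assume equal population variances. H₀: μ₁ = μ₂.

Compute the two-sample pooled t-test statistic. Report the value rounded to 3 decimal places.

test statistic = -5.484

x̄₁=37.333, s₁=6.032, n₁=15
x̄₂=49.455, s₂=4.845, n₂=11
s_p² = [14·6.032² + 10·4.845²]/24 = 31.0025
SE = √(s_p²·(1/15+1/11)) = 2.2103
t = (37.333−49.455)/2.2103 = -5.4841
df = 24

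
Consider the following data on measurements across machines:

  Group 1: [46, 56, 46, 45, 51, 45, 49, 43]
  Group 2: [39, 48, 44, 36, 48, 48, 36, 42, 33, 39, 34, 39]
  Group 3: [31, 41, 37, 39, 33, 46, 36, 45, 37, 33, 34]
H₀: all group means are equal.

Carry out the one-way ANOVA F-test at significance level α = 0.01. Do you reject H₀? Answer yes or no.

reject H₀: yes

Group means [47.62, 40.50, 37.45], grand mean 41.258
SSB = Σnᵢ(x̄ᵢ−x̄)² = 490.333; SSW = ΣΣ(x−x̄ᵢ)² = 693.602
MSB = 490.333/2 = 245.1666; MSW = 693.602/28 = 24.7715
F = MSB/MSW = 9.8971
df = (2, 28)
p-value (upper-tail) = 0.00056
At α=0.01: p < α → reject H₀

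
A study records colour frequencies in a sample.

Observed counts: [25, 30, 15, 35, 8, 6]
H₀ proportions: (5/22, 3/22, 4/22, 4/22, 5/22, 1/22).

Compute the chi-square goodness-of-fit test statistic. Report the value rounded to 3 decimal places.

test statistic = 35.610

n = 119; E_i = n·p_i = [27.05, 16.23, 21.64, 21.64, 27.05, 5.41]
χ² = (25−27.05)²/27.05 + (30−16.23)²/16.23 + (15−21.64)²/21.64 + (35−21.64)²/21.64 + (8−27.05)²/27.05 + (6−5.41)²/5.41 = 35.6101
df = 5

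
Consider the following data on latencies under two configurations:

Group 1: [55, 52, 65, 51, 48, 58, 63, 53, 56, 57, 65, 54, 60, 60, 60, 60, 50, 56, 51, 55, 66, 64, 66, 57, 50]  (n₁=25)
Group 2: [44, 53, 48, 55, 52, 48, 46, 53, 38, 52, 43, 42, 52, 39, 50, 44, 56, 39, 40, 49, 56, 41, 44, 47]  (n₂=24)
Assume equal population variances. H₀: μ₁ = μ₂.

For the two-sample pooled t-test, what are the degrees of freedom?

df = n₁ + n₂ − 2 = 25 + 24 − 2 = 47

degrees of freedom = 47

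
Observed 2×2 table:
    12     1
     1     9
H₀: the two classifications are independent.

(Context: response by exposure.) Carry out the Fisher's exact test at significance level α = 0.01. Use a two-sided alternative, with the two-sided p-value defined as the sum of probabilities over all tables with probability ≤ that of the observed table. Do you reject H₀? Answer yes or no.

Margins: r₁=13, r₂=10, c₁=13, c₂=10, n=23
p_obs = C(13,12)·C(10,1)/C(23,13); sum pmf over tables with pmf ≤ p_obs
p-value (two-sided) = 0.00011
At α=0.01: p < α → reject H₀

reject H₀: yes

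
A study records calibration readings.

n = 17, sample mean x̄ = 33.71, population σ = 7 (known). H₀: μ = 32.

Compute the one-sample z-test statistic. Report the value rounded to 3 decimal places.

SE = σ/√n = 7/√17 = 1.6977
z = (x̄−μ₀)/SE = (33.71−32)/1.6977 = 1.0072

test statistic = 1.007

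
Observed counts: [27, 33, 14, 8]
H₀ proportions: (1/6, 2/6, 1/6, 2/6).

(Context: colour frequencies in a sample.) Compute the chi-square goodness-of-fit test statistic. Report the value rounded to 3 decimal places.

test statistic = 27.866

n = 82; E_i = n·p_i = [13.67, 27.33, 13.67, 27.33]
χ² = (27−13.67)²/13.67 + (33−27.33)²/27.33 + (14−13.67)²/13.67 + (8−27.33)²/27.33 = 27.8659
df = 3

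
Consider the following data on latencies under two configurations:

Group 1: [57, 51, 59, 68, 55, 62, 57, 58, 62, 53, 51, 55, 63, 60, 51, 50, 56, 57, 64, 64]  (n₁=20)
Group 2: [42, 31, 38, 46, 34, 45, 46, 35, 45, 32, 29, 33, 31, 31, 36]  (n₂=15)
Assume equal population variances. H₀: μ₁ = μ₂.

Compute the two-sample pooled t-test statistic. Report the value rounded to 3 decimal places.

test statistic = 10.828

x̄₁=57.650, s₁=5.092, n₁=20
x̄₂=36.933, s₂=6.227, n₂=15
s_p² = [19·5.092² + 14·6.227²]/33 = 31.3783
SE = √(s_p²·(1/20+1/15)) = 1.9133
t = (57.650−36.933)/1.9133 = 10.8276
df = 33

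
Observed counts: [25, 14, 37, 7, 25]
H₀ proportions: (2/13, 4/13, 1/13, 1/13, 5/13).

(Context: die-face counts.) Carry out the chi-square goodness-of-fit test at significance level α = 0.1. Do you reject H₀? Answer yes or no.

n = 108; E_i = n·p_i = [16.62, 33.23, 8.31, 8.31, 41.54]
χ² = (25−16.62)²/16.62 + (14−33.23)²/33.23 + (37−8.31)²/8.31 + (7−8.31)²/8.31 + (25−41.54)²/41.54 = 121.2454
df = 4
p-value (upper-tail) = 0.00000
At α=0.1: p < α → reject H₀

reject H₀: yes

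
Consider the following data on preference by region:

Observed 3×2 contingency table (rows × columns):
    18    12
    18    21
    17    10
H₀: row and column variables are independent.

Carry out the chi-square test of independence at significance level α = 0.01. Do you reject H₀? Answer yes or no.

Row totals [30, 39, 27], col totals [53, 43], n=96
χ² = (18−16.56)²/16.56 + (12−13.44)²/13.44 + (18−21.53)²/21.53 + (21−17.47)²/17.47 + (17−14.91)²/14.91 + (10−12.09)²/12.09 = 2.2281
df = 2
p-value (upper-tail) = 0.32823
At α=0.01: p ≥ α → fail to reject H₀

reject H₀: no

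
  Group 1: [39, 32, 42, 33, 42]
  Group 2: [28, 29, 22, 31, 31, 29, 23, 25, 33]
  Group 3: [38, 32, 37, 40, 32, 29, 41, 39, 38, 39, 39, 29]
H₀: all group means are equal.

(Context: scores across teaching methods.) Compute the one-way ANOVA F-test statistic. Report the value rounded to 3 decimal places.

Group means [37.60, 27.89, 36.08], grand mean 33.538
SSB = Σnᵢ(x̄ᵢ−x̄)² = 447.456; SSW = ΣΣ(x−x̄ᵢ)² = 415.006
MSB = 447.456/2 = 223.7280; MSW = 415.006/23 = 18.0437
F = MSB/MSW = 12.3992
df = (2, 23)

test statistic = 12.399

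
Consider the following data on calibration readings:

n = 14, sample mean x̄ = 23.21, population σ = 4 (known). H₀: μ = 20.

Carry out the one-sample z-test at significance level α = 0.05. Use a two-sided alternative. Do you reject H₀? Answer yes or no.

reject H₀: yes

SE = σ/√n = 4/√14 = 1.0690
z = (x̄−μ₀)/SE = (23.21−20)/1.0690 = 3.0027
p-value (two-sided) = 0.00268
At α=0.05: p < α → reject H₀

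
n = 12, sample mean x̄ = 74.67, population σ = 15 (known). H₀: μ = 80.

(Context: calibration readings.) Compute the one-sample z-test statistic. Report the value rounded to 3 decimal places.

SE = σ/√n = 15/√12 = 4.3301
z = (x̄−μ₀)/SE = (74.67−80)/4.3301 = -1.2309

test statistic = -1.231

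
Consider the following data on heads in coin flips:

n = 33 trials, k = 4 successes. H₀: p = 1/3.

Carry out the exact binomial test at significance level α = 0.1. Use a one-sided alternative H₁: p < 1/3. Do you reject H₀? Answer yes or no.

Exact binomial: n=33, k=4, p₀=1/3=0.3333
P(X≤4) from Σ C(n,i)·p₀^i·(1−p₀)^(n−i)
p-value (one-sided, H₁ less) = 0.00524
At α=0.1: p < α → reject H₀

reject H₀: yes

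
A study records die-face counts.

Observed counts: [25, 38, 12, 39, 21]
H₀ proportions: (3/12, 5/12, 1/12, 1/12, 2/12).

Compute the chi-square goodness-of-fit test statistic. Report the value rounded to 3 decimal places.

n = 135; E_i = n·p_i = [33.75, 56.25, 11.25, 11.25, 22.50]
χ² = (25−33.75)²/33.75 + (38−56.25)²/56.25 + (12−11.25)²/11.25 + (39−11.25)²/11.25 + (21−22.50)²/22.50 = 76.7896
df = 4

test statistic = 76.790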